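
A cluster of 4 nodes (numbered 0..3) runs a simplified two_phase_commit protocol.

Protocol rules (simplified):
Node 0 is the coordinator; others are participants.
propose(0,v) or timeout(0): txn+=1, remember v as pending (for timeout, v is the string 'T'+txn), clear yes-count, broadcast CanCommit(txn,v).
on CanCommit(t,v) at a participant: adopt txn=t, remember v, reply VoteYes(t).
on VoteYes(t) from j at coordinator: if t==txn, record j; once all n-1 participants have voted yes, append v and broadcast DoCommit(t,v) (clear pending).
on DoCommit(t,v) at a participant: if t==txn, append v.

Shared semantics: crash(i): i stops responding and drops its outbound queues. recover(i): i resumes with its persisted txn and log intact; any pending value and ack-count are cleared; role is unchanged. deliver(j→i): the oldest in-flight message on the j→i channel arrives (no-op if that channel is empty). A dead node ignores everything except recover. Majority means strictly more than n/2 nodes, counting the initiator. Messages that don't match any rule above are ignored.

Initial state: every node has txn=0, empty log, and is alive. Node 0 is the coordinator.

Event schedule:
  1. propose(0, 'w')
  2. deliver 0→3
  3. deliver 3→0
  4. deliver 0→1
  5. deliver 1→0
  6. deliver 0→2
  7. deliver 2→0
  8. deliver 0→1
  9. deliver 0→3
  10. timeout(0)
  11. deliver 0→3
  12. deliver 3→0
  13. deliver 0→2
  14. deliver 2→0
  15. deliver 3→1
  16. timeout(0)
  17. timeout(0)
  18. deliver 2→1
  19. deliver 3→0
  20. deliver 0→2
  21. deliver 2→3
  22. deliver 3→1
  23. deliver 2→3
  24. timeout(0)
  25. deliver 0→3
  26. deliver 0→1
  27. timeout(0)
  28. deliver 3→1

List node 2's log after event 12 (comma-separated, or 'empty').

empty

[1] propose(0,'w') → N0(coor t1 [-])
[2] deliver 0→3 → N3(part t1 [-])
[3] deliver 3→0 → ∅
[4] deliver 0→1 → N1(part t1 [-])
[5] deliver 1→0 → ∅
[6] deliver 0→2 → N2(part t1 [-])
[7] deliver 2→0 → N0(coor t1 [w])
[8] deliver 0→1 → N1(part t1 [w])
[9] deliver 0→3 → N3(part t1 [w])
[10] timeout(0) → N0(coor t2 [w])
[11] deliver 0→3 → N3(part t2 [w])
[12] deliver 3→0 → ∅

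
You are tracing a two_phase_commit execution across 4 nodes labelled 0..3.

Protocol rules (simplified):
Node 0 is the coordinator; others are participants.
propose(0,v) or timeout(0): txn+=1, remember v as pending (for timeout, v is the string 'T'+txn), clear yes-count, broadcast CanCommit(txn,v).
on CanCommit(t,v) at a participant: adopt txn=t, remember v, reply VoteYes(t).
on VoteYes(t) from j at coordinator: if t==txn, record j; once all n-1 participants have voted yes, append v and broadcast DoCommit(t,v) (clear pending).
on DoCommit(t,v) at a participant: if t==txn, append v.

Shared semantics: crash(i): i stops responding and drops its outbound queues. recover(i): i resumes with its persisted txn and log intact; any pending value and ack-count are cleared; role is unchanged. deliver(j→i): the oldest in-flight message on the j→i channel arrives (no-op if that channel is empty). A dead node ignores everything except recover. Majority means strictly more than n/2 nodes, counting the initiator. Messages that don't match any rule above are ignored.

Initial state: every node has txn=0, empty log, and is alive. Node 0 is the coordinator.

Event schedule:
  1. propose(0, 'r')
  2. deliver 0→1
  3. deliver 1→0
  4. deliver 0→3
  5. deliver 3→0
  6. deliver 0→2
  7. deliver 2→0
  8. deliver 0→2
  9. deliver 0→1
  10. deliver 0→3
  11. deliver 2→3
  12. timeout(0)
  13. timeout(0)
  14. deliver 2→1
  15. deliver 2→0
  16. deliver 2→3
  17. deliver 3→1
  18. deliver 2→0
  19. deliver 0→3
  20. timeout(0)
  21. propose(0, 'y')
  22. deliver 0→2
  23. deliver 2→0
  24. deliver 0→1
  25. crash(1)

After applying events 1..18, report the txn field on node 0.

[1] propose(0,'r') → N0(coor t1 [-])
[2] deliver 0→1 → N1(part t1 [-])
[3] deliver 1→0 → ∅
[4] deliver 0→3 → N3(part t1 [-])
[5] deliver 3→0 → ∅
[6] deliver 0→2 → N2(part t1 [-])
[7] deliver 2→0 → N0(coor t1 [r])
[8] deliver 0→2 → N2(part t1 [r])
[9] deliver 0→1 → N1(part t1 [r])
[10] deliver 0→3 → N3(part t1 [r])
[11] deliver 2→3 → ∅
[12] timeout(0) → N0(coor t2 [r])
[13] timeout(0) → N0(coor t3 [r])
[14] deliver 2→1 → ∅
[15] deliver 2→0 → ∅
[16] deliver 2→3 → ∅
[17] deliver 3→1 → ∅
[18] deliver 2→0 → ∅

3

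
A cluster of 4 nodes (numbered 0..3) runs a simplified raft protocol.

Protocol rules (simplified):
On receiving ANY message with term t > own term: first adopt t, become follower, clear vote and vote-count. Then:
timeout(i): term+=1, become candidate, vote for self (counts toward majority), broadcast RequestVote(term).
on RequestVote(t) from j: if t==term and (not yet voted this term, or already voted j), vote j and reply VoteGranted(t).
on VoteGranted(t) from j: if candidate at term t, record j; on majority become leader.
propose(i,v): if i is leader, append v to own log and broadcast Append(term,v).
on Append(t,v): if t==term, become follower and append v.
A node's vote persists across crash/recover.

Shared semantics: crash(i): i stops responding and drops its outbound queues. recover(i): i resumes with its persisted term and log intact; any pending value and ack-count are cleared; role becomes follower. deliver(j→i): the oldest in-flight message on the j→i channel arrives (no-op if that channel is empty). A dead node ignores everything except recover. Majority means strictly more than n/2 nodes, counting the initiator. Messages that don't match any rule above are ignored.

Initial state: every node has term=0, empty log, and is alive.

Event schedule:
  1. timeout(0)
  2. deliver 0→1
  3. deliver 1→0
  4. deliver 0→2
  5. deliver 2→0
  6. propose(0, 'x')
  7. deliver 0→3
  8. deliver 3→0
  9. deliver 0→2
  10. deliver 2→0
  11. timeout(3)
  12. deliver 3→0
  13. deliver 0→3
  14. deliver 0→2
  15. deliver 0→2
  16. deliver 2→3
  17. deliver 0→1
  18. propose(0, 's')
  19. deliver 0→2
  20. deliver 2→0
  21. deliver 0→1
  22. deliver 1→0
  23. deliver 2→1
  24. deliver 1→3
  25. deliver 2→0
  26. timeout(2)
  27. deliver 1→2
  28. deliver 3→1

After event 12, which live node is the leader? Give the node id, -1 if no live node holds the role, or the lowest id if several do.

[1] timeout(0) → N0(cand t1 [-])
[2] deliver 0→1 → N1(foll t1 [-])
[3] deliver 1→0 → ∅
[4] deliver 0→2 → N2(foll t1 [-])
[5] deliver 2→0 → N0(lead t1 [-])
[6] propose(0,'x') → N0(lead t1 [x])
[7] deliver 0→3 → N3(foll t1 [-])
[8] deliver 3→0 → ∅
[9] deliver 0→2 → N2(foll t1 [x])
[10] deliver 2→0 → ∅
[11] timeout(3) → N3(cand t2 [-])
[12] deliver 3→0 → N0(foll t2 [x])

-1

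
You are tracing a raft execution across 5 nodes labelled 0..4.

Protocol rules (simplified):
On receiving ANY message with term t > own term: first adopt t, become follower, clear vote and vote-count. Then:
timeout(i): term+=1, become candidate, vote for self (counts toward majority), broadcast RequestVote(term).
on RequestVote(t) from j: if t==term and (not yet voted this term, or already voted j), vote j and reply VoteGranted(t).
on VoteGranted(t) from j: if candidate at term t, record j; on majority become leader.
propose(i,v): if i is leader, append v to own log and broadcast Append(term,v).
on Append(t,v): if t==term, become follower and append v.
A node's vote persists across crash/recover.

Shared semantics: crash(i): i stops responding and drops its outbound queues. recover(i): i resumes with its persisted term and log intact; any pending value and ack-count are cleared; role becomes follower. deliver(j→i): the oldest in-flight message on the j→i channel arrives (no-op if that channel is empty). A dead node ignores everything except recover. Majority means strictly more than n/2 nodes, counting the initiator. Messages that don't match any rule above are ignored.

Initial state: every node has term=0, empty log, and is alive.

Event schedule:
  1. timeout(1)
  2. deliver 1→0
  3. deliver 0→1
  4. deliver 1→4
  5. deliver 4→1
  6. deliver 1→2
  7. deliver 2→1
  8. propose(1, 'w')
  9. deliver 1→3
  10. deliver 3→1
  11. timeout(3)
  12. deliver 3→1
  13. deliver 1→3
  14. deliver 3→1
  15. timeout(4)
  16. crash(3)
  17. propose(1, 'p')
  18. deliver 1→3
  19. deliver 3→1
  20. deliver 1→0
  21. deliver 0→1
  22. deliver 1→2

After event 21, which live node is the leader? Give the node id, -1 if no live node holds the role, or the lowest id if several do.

e1 timeout(1): 1[cand,t=1,-]
e2 deliver 1→0: 0[foll,t=1,-]
e3 deliver 0→1: ·
e4 deliver 1→4: 4[foll,t=1,-]
e5 deliver 4→1: 1[lead,t=1,-]
e6 deliver 1→2: 2[foll,t=1,-]
e7 deliver 2→1: ·
e8 propose(1,'w'): 1[lead,t=1,w]
e9 deliver 1→3: 3[foll,t=1,-]
e10 deliver 3→1: ·
e11 timeout(3): 3[cand,t=2,-]
e12 deliver 3→1: 1[foll,t=2,w]
e13 deliver 1→3: ·
e14 deliver 3→1: ·
e15 timeout(4): 4[cand,t=2,-]
e16 crash(3): 3[✗cand,t=2,-]
e17 propose(1,'p'): ·
e18 deliver 1→3: ·
e19 deliver 3→1: ·
e20 deliver 1→0: 0[foll,t=1,w]
e21 deliver 0→1: ·

-1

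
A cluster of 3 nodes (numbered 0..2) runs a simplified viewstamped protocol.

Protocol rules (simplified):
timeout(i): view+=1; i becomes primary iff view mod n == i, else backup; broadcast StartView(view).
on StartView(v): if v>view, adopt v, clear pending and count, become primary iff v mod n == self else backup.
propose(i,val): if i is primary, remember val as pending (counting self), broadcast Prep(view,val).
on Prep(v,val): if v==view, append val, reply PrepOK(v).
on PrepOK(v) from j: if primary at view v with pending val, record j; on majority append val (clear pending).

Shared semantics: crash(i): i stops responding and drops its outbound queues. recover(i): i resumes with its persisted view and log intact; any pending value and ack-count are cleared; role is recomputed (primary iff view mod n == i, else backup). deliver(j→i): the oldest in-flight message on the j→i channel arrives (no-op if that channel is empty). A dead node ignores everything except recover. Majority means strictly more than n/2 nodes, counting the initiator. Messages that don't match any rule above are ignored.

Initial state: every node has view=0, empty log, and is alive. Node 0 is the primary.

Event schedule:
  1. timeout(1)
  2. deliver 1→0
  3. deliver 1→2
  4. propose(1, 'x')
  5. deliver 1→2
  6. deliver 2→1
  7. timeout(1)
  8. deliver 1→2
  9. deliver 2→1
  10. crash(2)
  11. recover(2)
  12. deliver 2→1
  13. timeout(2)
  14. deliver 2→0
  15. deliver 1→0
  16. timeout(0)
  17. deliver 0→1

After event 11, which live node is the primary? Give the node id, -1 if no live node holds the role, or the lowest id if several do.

2

step 1 timeout(1): 1={prim,v=1,log=-}
step 2 deliver 1→0: 0={back,v=1,log=-}
step 3 deliver 1→2: 2={back,v=1,log=-}
step 4 propose(1,'x'): —
step 5 deliver 1→2: 2={back,v=1,log=x}
step 6 deliver 2→1: 1={prim,v=1,log=x}
step 7 timeout(1): 1={back,v=2,log=x}
step 8 deliver 1→2: 2={prim,v=2,log=x}
step 9 deliver 2→1: —
step 10 crash(2): 2={✗prim,v=2,log=x}
step 11 recover(2): 2={prim,v=2,log=x}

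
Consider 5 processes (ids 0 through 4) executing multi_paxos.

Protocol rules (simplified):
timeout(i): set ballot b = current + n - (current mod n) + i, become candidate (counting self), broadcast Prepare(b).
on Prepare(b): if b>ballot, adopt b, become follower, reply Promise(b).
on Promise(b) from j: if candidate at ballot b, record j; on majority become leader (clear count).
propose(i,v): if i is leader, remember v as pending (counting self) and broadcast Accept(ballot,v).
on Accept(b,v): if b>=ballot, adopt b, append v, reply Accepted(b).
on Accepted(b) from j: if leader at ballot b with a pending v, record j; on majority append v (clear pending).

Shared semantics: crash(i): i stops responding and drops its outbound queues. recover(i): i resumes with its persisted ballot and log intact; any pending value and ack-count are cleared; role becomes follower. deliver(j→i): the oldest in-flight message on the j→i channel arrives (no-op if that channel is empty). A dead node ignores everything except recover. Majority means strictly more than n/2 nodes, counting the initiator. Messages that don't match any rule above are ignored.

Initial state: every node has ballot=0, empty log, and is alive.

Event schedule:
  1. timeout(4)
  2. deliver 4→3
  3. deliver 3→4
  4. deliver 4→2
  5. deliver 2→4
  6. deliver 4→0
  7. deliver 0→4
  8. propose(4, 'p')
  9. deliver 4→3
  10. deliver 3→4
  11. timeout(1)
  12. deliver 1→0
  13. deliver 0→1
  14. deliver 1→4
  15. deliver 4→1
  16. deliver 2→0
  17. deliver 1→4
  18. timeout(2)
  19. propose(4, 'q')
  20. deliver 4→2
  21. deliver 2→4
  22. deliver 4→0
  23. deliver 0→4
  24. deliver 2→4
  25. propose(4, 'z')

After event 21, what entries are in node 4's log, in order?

empty

after 1 — timeout(4): n4:cand/b9/[-]
after 2 — deliver 4→3: n3:foll/b9/[-]
after 3 — deliver 3→4: ·
after 4 — deliver 4→2: n2:foll/b9/[-]
after 5 — deliver 2→4: n4:lead/b9/[-]
after 6 — deliver 4→0: n0:foll/b9/[-]
after 7 — deliver 0→4: ·
after 8 — propose(4,'p'): ·
after 9 — deliver 4→3: n3:foll/b9/[p]
after 10 — deliver 3→4: ·
after 11 — timeout(1): n1:cand/b6/[-]
after 12 — deliver 1→0: ·
after 13 — deliver 0→1: ·
after 14 — deliver 1→4: ·
after 15 — deliver 4→1: n1:foll/b9/[-]
after 16 — deliver 2→0: ·
after 17 — deliver 1→4: ·
after 18 — timeout(2): n2:cand/b12/[-]
after 19 — propose(4,'q'): ·
after 20 — deliver 4→2: ·
after 21 — deliver 2→4: n4:foll/b12/[-]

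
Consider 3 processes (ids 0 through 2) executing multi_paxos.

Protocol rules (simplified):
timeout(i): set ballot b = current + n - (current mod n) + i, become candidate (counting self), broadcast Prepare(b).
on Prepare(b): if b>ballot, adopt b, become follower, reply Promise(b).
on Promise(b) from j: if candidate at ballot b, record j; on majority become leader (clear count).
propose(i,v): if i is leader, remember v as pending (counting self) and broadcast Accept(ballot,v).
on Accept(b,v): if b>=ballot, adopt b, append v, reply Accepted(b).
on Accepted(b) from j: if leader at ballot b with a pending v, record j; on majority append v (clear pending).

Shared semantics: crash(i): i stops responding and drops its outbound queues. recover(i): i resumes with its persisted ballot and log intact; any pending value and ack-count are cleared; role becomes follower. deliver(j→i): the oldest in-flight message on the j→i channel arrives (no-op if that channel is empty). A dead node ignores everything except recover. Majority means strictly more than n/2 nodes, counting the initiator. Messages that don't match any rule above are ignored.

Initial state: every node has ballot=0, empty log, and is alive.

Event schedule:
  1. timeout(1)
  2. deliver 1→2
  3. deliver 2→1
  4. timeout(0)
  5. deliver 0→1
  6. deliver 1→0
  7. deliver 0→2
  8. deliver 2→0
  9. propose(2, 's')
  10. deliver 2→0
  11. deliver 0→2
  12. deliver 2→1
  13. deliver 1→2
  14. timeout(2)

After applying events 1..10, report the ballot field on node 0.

after 1 — timeout(1): n1:cand/b4/[-]
after 2 — deliver 1→2: n2:foll/b4/[-]
after 3 — deliver 2→1: n1:lead/b4/[-]
after 4 — timeout(0): n0:cand/b3/[-]
after 5 — deliver 0→1: ·
after 6 — deliver 1→0: n0:foll/b4/[-]
after 7 — deliver 0→2: ·
after 8 — deliver 2→0: ·
after 9 — propose(2,'s'): ·
after 10 — deliver 2→0: ·

4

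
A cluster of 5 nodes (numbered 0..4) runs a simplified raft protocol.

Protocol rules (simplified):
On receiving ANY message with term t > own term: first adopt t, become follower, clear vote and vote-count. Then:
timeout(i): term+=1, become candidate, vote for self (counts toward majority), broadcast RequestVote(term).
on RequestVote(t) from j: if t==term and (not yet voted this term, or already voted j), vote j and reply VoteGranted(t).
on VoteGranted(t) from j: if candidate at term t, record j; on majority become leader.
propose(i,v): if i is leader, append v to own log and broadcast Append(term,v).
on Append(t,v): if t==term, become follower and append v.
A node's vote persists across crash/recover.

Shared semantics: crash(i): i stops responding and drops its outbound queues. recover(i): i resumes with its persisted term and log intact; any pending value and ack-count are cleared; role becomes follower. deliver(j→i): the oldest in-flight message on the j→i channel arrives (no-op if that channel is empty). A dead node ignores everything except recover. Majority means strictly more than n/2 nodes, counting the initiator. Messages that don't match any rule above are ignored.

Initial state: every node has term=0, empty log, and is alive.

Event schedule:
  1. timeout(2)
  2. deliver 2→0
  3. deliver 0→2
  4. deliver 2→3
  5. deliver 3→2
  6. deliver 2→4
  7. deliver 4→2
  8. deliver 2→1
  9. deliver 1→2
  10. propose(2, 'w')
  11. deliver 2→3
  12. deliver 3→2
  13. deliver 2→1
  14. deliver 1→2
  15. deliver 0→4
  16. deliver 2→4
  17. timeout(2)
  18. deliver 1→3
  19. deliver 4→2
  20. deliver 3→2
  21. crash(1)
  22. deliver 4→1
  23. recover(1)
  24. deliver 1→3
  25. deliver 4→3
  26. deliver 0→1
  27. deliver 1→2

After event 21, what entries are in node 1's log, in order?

1. timeout(2):  <2:cand t1 ->
2. deliver 2→0:  <0:foll t1 ->
3. deliver 0→2:  nop
4. deliver 2→3:  <3:foll t1 ->
5. deliver 3→2:  <2:lead t1 ->
6. deliver 2→4:  <4:foll t1 ->
7. deliver 4→2:  nop
8. deliver 2→1:  <1:foll t1 ->
9. deliver 1→2:  nop
10. propose(2,'w'):  <2:lead t1 w>
11. deliver 2→3:  <3:foll t1 w>
12. deliver 3→2:  nop
13. deliver 2→1:  <1:foll t1 w>
14. deliver 1→2:  nop
15. deliver 0→4:  nop
16. deliver 2→4:  <4:foll t1 w>
17. timeout(2):  <2:cand t2 w>
18. deliver 1→3:  nop
19. deliver 4→2:  nop
20. deliver 3→2:  nop
21. crash(1):  <1:✗foll t1 w>

w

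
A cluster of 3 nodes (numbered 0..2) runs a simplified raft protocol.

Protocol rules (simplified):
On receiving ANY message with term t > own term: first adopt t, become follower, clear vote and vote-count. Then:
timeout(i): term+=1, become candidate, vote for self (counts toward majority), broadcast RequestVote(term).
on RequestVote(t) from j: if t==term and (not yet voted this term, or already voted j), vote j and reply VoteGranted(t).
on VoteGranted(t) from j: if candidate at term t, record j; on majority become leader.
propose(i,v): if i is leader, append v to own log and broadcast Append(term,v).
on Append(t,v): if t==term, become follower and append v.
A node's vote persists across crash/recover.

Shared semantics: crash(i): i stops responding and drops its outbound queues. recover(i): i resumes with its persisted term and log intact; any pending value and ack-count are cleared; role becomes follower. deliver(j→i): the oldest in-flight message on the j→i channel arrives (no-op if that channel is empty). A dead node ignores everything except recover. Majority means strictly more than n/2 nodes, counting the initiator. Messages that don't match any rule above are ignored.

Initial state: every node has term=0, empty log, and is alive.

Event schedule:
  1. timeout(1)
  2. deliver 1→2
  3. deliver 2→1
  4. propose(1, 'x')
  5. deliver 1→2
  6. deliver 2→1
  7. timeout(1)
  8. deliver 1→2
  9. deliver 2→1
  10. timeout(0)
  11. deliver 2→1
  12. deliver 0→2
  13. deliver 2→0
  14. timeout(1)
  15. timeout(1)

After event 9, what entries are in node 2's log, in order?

x

e1 timeout(1): 1[cand,t=1,-]
e2 deliver 1→2: 2[foll,t=1,-]
e3 deliver 2→1: 1[lead,t=1,-]
e4 propose(1,'x'): 1[lead,t=1,x]
e5 deliver 1→2: 2[foll,t=1,x]
e6 deliver 2→1: ·
e7 timeout(1): 1[cand,t=2,x]
e8 deliver 1→2: 2[foll,t=2,x]
e9 deliver 2→1: 1[lead,t=2,x]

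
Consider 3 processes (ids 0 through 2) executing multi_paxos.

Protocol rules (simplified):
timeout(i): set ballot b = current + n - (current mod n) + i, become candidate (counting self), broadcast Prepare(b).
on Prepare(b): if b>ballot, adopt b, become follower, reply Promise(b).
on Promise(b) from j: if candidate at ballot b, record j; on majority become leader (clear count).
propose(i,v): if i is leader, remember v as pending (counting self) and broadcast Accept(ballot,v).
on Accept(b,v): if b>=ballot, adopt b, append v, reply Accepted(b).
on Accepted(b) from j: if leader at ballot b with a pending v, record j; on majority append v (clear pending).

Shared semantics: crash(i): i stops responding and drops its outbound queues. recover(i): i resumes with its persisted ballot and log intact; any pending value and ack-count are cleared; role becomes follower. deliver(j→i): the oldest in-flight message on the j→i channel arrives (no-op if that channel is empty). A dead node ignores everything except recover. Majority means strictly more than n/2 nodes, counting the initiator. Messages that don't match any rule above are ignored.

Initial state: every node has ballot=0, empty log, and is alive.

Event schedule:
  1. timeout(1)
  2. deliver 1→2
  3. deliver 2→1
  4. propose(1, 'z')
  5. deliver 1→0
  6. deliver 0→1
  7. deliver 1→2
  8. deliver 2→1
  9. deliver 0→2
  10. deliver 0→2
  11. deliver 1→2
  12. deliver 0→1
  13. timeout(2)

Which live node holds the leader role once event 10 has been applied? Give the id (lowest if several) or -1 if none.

1

1. timeout(1):  <1:cand b4 ->
2. deliver 1→2:  <2:foll b4 ->
3. deliver 2→1:  <1:lead b4 ->
4. propose(1,'z'):  nop
5. deliver 1→0:  <0:foll b4 ->
6. deliver 0→1:  nop
7. deliver 1→2:  <2:foll b4 z>
8. deliver 2→1:  <1:lead b4 z>
9. deliver 0→2:  nop
10. deliver 0→2:  nop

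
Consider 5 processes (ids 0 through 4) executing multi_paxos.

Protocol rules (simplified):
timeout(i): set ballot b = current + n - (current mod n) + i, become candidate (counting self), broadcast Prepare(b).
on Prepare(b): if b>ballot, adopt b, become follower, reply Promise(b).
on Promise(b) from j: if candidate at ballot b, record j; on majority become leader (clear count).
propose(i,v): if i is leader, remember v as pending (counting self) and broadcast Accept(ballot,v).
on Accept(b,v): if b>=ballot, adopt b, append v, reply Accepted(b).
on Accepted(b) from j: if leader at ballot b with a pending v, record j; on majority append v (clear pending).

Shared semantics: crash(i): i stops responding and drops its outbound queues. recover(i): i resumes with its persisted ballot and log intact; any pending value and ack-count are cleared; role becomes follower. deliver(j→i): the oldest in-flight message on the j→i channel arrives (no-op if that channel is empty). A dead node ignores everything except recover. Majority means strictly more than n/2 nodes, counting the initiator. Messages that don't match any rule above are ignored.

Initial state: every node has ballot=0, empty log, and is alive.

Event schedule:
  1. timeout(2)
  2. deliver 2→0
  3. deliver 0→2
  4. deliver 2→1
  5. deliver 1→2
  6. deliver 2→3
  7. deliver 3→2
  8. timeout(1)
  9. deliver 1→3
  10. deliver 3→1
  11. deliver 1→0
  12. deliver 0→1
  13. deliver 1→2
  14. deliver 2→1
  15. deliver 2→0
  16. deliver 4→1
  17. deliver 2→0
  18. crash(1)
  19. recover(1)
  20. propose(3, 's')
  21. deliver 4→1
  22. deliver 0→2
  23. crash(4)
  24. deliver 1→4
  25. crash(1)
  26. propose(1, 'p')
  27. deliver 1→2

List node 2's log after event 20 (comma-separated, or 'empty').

empty

1. timeout(2):  <2:cand b7 ->
2. deliver 2→0:  <0:foll b7 ->
3. deliver 0→2:  nop
4. deliver 2→1:  <1:foll b7 ->
5. deliver 1→2:  <2:lead b7 ->
6. deliver 2→3:  <3:foll b7 ->
7. deliver 3→2:  nop
8. timeout(1):  <1:cand b11 ->
9. deliver 1→3:  <3:foll b11 ->
10. deliver 3→1:  nop
11. deliver 1→0:  <0:foll b11 ->
12. deliver 0→1:  <1:lead b11 ->
13. deliver 1→2:  <2:foll b11 ->
14. deliver 2→1:  nop
15. deliver 2→0:  nop
16. deliver 4→1:  nop
17. deliver 2→0:  nop
18. crash(1):  <1:✗lead b11 ->
19. recover(1):  <1:foll b11 ->
20. propose(3,'s'):  nop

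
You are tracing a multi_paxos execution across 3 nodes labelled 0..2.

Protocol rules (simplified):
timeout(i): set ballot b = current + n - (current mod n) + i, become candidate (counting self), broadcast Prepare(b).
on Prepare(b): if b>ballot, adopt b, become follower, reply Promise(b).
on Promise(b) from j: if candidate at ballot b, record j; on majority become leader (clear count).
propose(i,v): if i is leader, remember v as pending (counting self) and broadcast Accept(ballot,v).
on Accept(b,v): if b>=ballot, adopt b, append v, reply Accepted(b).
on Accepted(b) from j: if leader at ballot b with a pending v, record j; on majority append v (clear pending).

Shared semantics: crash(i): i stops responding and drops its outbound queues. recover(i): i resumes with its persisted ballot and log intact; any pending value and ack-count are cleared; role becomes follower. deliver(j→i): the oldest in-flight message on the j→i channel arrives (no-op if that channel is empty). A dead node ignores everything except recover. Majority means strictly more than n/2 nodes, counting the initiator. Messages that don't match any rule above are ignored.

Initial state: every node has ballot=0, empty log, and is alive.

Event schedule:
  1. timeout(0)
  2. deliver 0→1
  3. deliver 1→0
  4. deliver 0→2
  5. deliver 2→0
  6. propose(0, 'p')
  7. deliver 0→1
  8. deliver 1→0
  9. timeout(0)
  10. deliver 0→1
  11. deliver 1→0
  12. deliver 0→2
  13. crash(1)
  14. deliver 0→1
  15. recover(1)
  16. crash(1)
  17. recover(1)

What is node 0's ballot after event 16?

e1 timeout(0): 0[cand,b=3,-]
e2 deliver 0→1: 1[foll,b=3,-]
e3 deliver 1→0: 0[lead,b=3,-]
e4 deliver 0→2: 2[foll,b=3,-]
e5 deliver 2→0: ·
e6 propose(0,'p'): ·
e7 deliver 0→1: 1[foll,b=3,p]
e8 deliver 1→0: 0[lead,b=3,p]
e9 timeout(0): 0[cand,b=6,p]
e10 deliver 0→1: 1[foll,b=6,p]
e11 deliver 1→0: 0[lead,b=6,p]
e12 deliver 0→2: 2[foll,b=3,p]
e13 crash(1): 1[✗foll,b=6,p]
e14 deliver 0→1: ·
e15 recover(1): 1[foll,b=6,p]
e16 crash(1): 1[✗foll,b=6,p]

6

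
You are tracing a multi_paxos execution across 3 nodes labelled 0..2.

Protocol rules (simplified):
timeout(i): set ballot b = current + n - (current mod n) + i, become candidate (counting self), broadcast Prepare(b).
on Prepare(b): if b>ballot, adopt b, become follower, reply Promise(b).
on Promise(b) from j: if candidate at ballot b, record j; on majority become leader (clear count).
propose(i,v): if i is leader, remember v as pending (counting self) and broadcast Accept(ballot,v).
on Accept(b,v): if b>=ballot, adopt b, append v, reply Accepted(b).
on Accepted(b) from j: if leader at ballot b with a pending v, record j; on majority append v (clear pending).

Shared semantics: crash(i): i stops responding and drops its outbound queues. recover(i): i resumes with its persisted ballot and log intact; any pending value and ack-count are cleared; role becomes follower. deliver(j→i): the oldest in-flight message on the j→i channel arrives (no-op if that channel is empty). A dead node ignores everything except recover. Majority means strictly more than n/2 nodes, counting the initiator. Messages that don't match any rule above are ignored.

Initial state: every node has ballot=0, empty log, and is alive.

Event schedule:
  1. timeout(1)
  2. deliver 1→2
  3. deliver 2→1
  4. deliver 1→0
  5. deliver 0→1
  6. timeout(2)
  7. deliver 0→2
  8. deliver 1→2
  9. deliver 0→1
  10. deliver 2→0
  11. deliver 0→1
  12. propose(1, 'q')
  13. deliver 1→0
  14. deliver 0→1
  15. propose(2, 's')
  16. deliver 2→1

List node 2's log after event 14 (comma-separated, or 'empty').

empty

[1] timeout(1) → N1(cand b4 [-])
[2] deliver 1→2 → N2(foll b4 [-])
[3] deliver 2→1 → N1(lead b4 [-])
[4] deliver 1→0 → N0(foll b4 [-])
[5] deliver 0→1 → ∅
[6] timeout(2) → N2(cand b8 [-])
[7] deliver 0→2 → ∅
[8] deliver 1→2 → ∅
[9] deliver 0→1 → ∅
[10] deliver 2→0 → N0(foll b8 [-])
[11] deliver 0→1 → ∅
[12] propose(1,'q') → ∅
[13] deliver 1→0 → ∅
[14] deliver 0→1 → ∅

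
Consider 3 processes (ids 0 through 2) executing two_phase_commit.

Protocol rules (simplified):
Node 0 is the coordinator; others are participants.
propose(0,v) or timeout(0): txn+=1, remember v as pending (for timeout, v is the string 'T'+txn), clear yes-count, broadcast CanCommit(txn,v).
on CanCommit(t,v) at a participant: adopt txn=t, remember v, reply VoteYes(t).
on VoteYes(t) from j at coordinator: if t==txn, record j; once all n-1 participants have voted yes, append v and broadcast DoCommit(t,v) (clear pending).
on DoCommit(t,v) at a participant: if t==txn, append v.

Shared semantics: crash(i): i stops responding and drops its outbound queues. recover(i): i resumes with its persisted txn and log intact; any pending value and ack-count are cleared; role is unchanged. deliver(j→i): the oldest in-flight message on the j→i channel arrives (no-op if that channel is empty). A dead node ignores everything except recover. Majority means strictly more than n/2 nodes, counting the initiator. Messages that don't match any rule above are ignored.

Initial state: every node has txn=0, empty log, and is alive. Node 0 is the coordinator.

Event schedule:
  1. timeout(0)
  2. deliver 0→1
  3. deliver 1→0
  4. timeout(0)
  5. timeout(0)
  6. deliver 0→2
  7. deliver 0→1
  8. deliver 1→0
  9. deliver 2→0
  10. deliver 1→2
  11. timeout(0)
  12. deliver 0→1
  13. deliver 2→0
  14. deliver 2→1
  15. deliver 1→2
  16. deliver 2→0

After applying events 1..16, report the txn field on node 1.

after 1 — timeout(0): n0:coor/t1/[-]
after 2 — deliver 0→1: n1:part/t1/[-]
after 3 — deliver 1→0: ·
after 4 — timeout(0): n0:coor/t2/[-]
after 5 — timeout(0): n0:coor/t3/[-]
after 6 — deliver 0→2: n2:part/t1/[-]
after 7 — deliver 0→1: n1:part/t2/[-]
after 8 — deliver 1→0: ·
after 9 — deliver 2→0: ·
after 10 — deliver 1→2: ·
after 11 — timeout(0): n0:coor/t4/[-]
after 12 — deliver 0→1: n1:part/t3/[-]
after 13 — deliver 2→0: ·
after 14 — deliver 2→1: ·
after 15 — deliver 1→2: ·
after 16 — deliver 2→0: ·

3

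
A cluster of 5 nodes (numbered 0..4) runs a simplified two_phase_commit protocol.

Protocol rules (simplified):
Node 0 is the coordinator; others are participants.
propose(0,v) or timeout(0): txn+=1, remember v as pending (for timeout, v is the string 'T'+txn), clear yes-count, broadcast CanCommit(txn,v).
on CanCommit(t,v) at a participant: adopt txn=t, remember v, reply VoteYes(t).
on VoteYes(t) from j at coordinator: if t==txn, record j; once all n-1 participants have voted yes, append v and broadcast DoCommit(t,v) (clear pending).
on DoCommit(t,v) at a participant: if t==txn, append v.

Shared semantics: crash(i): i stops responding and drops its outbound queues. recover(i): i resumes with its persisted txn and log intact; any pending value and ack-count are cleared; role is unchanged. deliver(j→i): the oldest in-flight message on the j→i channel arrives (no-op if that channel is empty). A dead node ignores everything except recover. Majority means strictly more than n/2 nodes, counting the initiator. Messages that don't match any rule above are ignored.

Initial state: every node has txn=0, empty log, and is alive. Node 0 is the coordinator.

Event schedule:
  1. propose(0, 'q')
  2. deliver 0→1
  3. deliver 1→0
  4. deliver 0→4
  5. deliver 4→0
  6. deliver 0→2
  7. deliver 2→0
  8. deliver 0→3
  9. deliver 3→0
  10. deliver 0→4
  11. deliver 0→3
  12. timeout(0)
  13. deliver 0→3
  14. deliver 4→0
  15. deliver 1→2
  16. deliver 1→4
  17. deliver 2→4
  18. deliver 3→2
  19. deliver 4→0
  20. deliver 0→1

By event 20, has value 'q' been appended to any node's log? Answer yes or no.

e1 propose(0,'q'): 0[coor,t=1,-]
e2 deliver 0→1: 1[part,t=1,-]
e3 deliver 1→0: ·
e4 deliver 0→4: 4[part,t=1,-]
e5 deliver 4→0: ·
e6 deliver 0→2: 2[part,t=1,-]
e7 deliver 2→0: ·
e8 deliver 0→3: 3[part,t=1,-]
e9 deliver 3→0: 0[coor,t=1,q]
e10 deliver 0→4: 4[part,t=1,q]
e11 deliver 0→3: 3[part,t=1,q]
e12 timeout(0): 0[coor,t=2,q]
e13 deliver 0→3: 3[part,t=2,q]
e14 deliver 4→0: ·
e15 deliver 1→2: ·
e16 deliver 1→4: ·
e17 deliver 2→4: ·
e18 deliver 3→2: ·
e19 deliver 4→0: ·
e20 deliver 0→1: 1[part,t=1,q]

yes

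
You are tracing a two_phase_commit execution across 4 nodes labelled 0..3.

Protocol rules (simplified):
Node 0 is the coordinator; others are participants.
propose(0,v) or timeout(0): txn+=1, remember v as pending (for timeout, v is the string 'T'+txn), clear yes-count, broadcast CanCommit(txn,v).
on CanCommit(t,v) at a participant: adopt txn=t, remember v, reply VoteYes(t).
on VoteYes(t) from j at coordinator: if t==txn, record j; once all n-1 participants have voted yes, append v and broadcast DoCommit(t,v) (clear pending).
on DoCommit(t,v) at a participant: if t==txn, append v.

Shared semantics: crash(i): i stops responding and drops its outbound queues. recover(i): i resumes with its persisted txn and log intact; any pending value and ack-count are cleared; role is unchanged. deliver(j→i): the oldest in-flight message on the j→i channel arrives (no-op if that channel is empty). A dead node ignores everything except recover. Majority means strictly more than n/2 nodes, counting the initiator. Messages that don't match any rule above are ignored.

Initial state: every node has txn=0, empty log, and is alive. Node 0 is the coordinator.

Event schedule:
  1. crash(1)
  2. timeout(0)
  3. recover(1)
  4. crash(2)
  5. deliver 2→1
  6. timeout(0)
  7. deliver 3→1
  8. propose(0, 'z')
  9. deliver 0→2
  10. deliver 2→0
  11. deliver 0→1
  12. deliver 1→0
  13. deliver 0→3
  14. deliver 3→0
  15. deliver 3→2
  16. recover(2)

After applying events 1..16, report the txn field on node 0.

[1] crash(1) → N1(✗part t0 [-])
[2] timeout(0) → N0(coor t1 [-])
[3] recover(1) → N1(part t0 [-])
[4] crash(2) → N2(✗part t0 [-])
[5] deliver 2→1 → ∅
[6] timeout(0) → N0(coor t2 [-])
[7] deliver 3→1 → ∅
[8] propose(0,'z') → N0(coor t3 [-])
[9] deliver 0→2 → ∅
[10] deliver 2→0 → ∅
[11] deliver 0→1 → N1(part t1 [-])
[12] deliver 1→0 → ∅
[13] deliver 0→3 → N3(part t1 [-])
[14] deliver 3→0 → ∅
[15] deliver 3→2 → ∅
[16] recover(2) → N2(part t0 [-])

3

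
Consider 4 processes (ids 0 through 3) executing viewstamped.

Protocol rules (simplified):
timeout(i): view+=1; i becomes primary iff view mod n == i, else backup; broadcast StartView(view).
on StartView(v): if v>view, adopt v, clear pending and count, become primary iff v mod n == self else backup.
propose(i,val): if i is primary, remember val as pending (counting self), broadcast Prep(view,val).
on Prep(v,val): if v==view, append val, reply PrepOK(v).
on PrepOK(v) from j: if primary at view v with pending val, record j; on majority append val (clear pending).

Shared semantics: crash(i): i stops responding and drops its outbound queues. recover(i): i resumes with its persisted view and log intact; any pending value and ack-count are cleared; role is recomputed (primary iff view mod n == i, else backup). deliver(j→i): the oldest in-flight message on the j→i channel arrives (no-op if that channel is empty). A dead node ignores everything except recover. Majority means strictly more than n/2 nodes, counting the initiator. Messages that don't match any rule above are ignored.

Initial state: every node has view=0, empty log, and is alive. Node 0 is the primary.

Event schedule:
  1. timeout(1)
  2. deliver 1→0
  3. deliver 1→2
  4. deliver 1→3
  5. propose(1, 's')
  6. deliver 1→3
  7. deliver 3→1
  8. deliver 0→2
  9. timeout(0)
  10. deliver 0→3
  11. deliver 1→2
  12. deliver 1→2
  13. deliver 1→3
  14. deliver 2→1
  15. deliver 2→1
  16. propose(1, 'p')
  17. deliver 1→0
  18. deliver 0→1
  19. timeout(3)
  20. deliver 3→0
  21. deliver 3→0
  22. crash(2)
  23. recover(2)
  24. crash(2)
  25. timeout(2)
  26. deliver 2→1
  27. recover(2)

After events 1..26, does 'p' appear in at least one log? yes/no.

no

[1] timeout(1) → N1(prim v1 [-])
[2] deliver 1→0 → N0(back v1 [-])
[3] deliver 1→2 → N2(back v1 [-])
[4] deliver 1→3 → N3(back v1 [-])
[5] propose(1,'s') → ∅
[6] deliver 1→3 → N3(back v1 [s])
[7] deliver 3→1 → ∅
[8] deliver 0→2 → ∅
[9] timeout(0) → N0(back v2 [-])
[10] deliver 0→3 → N3(back v2 [s])
[11] deliver 1→2 → N2(back v1 [s])
[12] deliver 1→2 → ∅
[13] deliver 1→3 → ∅
[14] deliver 2→1 → N1(prim v1 [s])
[15] deliver 2→1 → ∅
[16] propose(1,'p') → ∅
[17] deliver 1→0 → ∅
[18] deliver 0→1 → N1(back v2 [s])
[19] timeout(3) → N3(prim v3 [s])
[20] deliver 3→0 → N0(back v3 [-])
[21] deliver 3→0 → ∅
[22] crash(2) → N2(✗back v1 [s])
[23] recover(2) → N2(back v1 [s])
[24] crash(2) → N2(✗back v1 [s])
[25] timeout(2) → ∅
[26] deliver 2→1 → ∅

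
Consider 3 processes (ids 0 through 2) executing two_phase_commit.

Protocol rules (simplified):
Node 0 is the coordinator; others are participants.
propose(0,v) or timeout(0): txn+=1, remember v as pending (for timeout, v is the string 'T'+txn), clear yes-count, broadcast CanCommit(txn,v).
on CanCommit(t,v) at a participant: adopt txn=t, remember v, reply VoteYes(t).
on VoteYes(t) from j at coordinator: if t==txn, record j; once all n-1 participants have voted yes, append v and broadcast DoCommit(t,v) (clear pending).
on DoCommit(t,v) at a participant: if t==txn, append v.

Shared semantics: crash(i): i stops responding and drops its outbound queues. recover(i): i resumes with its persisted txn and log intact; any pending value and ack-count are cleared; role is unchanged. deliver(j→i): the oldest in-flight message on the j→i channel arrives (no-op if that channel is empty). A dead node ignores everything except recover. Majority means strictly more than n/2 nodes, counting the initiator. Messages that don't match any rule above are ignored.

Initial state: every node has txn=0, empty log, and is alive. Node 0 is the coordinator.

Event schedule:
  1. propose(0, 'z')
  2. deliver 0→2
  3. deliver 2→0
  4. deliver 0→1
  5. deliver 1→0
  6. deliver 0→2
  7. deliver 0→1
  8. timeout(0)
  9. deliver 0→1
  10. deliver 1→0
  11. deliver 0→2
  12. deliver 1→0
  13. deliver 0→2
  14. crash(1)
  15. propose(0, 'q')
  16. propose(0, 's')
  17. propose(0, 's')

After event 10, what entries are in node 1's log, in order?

z

[1] propose(0,'z') → N0(coor t1 [-])
[2] deliver 0→2 → N2(part t1 [-])
[3] deliver 2→0 → ∅
[4] deliver 0→1 → N1(part t1 [-])
[5] deliver 1→0 → N0(coor t1 [z])
[6] deliver 0→2 → N2(part t1 [z])
[7] deliver 0→1 → N1(part t1 [z])
[8] timeout(0) → N0(coor t2 [z])
[9] deliver 0→1 → N1(part t2 [z])
[10] deliver 1→0 → ∅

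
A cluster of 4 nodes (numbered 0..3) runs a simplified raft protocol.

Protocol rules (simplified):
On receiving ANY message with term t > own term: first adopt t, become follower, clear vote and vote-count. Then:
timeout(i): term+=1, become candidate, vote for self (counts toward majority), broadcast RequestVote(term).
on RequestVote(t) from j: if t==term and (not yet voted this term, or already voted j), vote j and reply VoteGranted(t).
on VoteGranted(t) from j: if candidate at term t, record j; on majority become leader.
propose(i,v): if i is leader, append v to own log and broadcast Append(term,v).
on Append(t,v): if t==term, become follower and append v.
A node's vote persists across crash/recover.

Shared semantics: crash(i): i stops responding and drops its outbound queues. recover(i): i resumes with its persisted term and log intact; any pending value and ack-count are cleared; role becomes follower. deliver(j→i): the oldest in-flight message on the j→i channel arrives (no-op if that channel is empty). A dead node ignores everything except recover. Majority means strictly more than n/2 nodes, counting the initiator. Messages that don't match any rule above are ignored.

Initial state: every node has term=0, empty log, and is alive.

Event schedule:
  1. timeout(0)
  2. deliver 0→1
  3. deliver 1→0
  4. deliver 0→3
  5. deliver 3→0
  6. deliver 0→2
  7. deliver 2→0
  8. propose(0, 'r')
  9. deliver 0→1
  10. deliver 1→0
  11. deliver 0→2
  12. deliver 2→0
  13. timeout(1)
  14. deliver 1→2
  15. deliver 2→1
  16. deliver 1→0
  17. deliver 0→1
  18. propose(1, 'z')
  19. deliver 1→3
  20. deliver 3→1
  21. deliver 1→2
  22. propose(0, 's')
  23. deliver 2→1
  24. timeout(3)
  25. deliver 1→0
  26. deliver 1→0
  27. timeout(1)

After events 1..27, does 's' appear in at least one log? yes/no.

1. timeout(0):  <0:cand t1 ->
2. deliver 0→1:  <1:foll t1 ->
3. deliver 1→0:  nop
4. deliver 0→3:  <3:foll t1 ->
5. deliver 3→0:  <0:lead t1 ->
6. deliver 0→2:  <2:foll t1 ->
7. deliver 2→0:  nop
8. propose(0,'r'):  <0:lead t1 r>
9. deliver 0→1:  <1:foll t1 r>
10. deliver 1→0:  nop
11. deliver 0→2:  <2:foll t1 r>
12. deliver 2→0:  nop
13. timeout(1):  <1:cand t2 r>
14. deliver 1→2:  <2:foll t2 r>
15. deliver 2→1:  nop
16. deliver 1→0:  <0:foll t2 r>
17. deliver 0→1:  <1:lead t2 r>
18. propose(1,'z'):  <1:lead t2 r,z>
19. deliver 1→3:  <3:foll t2 ->
20. deliver 3→1:  nop
21. deliver 1→2:  <2:foll t2 r,z>
22. propose(0,'s'):  nop
23. deliver 2→1:  nop
24. timeout(3):  <3:cand t3 ->
25. deliver 1→0:  <0:foll t2 r,z>
26. deliver 1→0:  nop
27. timeout(1):  <1:cand t3 r,z>

no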